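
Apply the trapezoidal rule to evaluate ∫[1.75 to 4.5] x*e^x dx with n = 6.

f(x) = x*e^x
a = 1.75, b = 4.5, n = 6
h = (b - a)/n = 0.458333

Trapezoidal rule: (h/2)[f(x₀) + 2f(x₁) + 2f(x₂) + ... + f(xₙ)]

x_0 = 1.7500, f(x_0) = 10.070555, coefficient = 1
x_1 = 2.2083, f(x_1) = 20.097017, coefficient = 2
x_2 = 2.6667, f(x_2) = 38.378443, coefficient = 2
x_3 = 3.1250, f(x_3) = 71.124672, coefficient = 2
x_4 = 3.5833, f(x_4) = 128.976059, coefficient = 2
x_5 = 4.0417, f(x_5) = 230.056243, coefficient = 2
x_6 = 4.5000, f(x_6) = 405.077091, coefficient = 1

I ≈ (0.458333/2) × 1392.412515 = 319.094535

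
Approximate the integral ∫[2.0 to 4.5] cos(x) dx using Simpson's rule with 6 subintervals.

f(x) = cos(x)
a = 2.0, b = 4.5, n = 6
h = (b - a)/n = 0.416667

Simpson's rule: (h/3)[f(x₀) + 4f(x₁) + 2f(x₂) + ... + f(xₙ)]

x_0 = 2.0000, f(x_0) = -0.416147, coefficient = 1
x_1 = 2.4167, f(x_1) = -0.748549, coefficient = 4
x_2 = 2.8333, f(x_2) = -0.952863, coefficient = 2
x_3 = 3.2500, f(x_3) = -0.994130, coefficient = 4
x_4 = 3.6667, f(x_4) = -0.865287, coefficient = 2
x_5 = 4.0833, f(x_5) = -0.588381, coefficient = 4
x_6 = 4.5000, f(x_6) = -0.210796, coefficient = 1

I ≈ (0.416667/3) × -13.587481 = -1.887150
Exact value: -1.886828
Error: 0.000323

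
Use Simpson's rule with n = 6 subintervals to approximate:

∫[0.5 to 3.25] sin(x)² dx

f(x) = sin(x)²
a = 0.5, b = 3.25, n = 6
h = (b - a)/n = 0.458333

Simpson's rule: (h/3)[f(x₀) + 4f(x₁) + 2f(x₂) + ... + f(xₙ)]

x_0 = 0.5000, f(x_0) = 0.229849, coefficient = 1
x_1 = 0.9583, f(x_1) = 0.669508, coefficient = 4
x_2 = 1.4167, f(x_2) = 0.976432, coefficient = 2
x_3 = 1.8750, f(x_3) = 0.910280, coefficient = 4
x_4 = 2.3333, f(x_4) = 0.522853, coefficient = 2
x_5 = 2.7917, f(x_5) = 0.117531, coefficient = 4
x_6 = 3.2500, f(x_6) = 0.011706, coefficient = 1

I ≈ (0.458333/3) × 10.029399 = 1.532269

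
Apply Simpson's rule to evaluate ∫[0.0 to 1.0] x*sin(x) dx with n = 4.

f(x) = x*sin(x)
a = 0.0, b = 1.0, n = 4
h = (b - a)/n = 0.250000

Simpson's rule: (h/3)[f(x₀) + 4f(x₁) + 2f(x₂) + ... + f(xₙ)]

x_0 = 0.0000, f(x_0) = 0.000000, coefficient = 1
x_1 = 0.2500, f(x_1) = 0.061851, coefficient = 4
x_2 = 0.5000, f(x_2) = 0.239713, coefficient = 2
x_3 = 0.7500, f(x_3) = 0.511229, coefficient = 4
x_4 = 1.0000, f(x_4) = 0.841471, coefficient = 1

I ≈ (0.250000/3) × 3.613217 = 0.301101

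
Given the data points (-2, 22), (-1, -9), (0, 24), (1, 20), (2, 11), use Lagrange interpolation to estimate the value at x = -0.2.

Lagrange interpolation formula:
P(x) = Σ yᵢ × Lᵢ(x)
where Lᵢ(x) = Π_{j≠i} (x - xⱼ)/(xᵢ - xⱼ)

L_0(-0.2) = (-0.2 - (-1))/(-2 - (-1)) × (-0.2 - 0)/(-2 - 0) × (-0.2 - 1)/(-2 - 1) × (-0.2 - 2)/(-2 - 2) = -0.017600
L_1(-0.2) = (-0.2 - (-2))/(-1 - (-2)) × (-0.2 - 0)/(-1 - 0) × (-0.2 - 1)/(-1 - 1) × (-0.2 - 2)/(-1 - 2) = 0.158400
L_2(-0.2) = (-0.2 - (-2))/(0 - (-2)) × (-0.2 - (-1))/(0 - (-1)) × (-0.2 - 1)/(0 - 1) × (-0.2 - 2)/(0 - 2) = 0.950400
L_3(-0.2) = (-0.2 - (-2))/(1 - (-2)) × (-0.2 - (-1))/(1 - (-1)) × (-0.2 - 0)/(1 - 0) × (-0.2 - 2)/(1 - 2) = -0.105600
L_4(-0.2) = (-0.2 - (-2))/(2 - (-2)) × (-0.2 - (-1))/(2 - (-1)) × (-0.2 - 0)/(2 - 0) × (-0.2 - 1)/(2 - 1) = 0.014400

P(-0.2) = 22×L_0(-0.2) + (-9)×L_1(-0.2) + 24×L_2(-0.2) + 20×L_3(-0.2) + 11×L_4(-0.2)
P(-0.2) = 19.043200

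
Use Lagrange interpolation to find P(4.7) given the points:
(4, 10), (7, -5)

Lagrange interpolation formula:
P(x) = Σ yᵢ × Lᵢ(x)
where Lᵢ(x) = Π_{j≠i} (x - xⱼ)/(xᵢ - xⱼ)

L_0(4.7) = (4.7 - 7)/(4 - 7) = 0.766667
L_1(4.7) = (4.7 - 4)/(7 - 4) = 0.233333

P(4.7) = 10×L_0(4.7) + (-5)×L_1(4.7)
P(4.7) = 6.500000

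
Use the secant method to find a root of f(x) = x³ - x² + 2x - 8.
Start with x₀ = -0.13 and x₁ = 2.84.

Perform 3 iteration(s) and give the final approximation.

f(x) = x³ - x² + 2x - 8
x₀ = -0.13, x₁ = 2.84

Secant formula: x_{n+1} = x_n - f(x_n)(x_n - x_{n-1})/(f(x_n) - f(x_{n-1}))

Iteration 1:
  f(-0.130000) = -8.279097
  f(2.840000) = 12.520704
  x_2 = 2.840000 - 12.520704×(2.840000 - (-0.130000))/(12.520704 - (-8.279097))
       = 1.052171
Iteration 2:
  f(2.840000) = 12.520704
  f(1.052171) = -5.837902
  x_3 = 1.052171 - (-5.837902)×(1.052171 - 2.840000)/(-5.837902 - 12.520704)
       = 1.620687
Iteration 3:
  f(1.052171) = -5.837902
  f(1.620687) = -3.128311
  x_4 = 1.620687 - (-3.128311)×(1.620687 - 1.052171)/(-3.128311 - (-5.837902))
       = 2.277058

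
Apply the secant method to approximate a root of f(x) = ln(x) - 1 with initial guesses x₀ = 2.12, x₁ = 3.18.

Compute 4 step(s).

f(x) = ln(x) - 1
x₀ = 2.12, x₁ = 3.18

Secant formula: x_{n+1} = x_n - f(x_n)(x_n - x_{n-1})/(f(x_n) - f(x_{n-1}))

Iteration 1:
  f(2.120000) = -0.248584
  f(3.180000) = 0.156881
  x_2 = 3.180000 - 0.156881×(3.180000 - 2.120000)/(0.156881 - (-0.248584))
       = 2.769868
Iteration 2:
  f(3.180000) = 0.156881
  f(2.769868) = 0.018800
  x_3 = 2.769868 - 0.018800×(2.769868 - 3.180000)/(0.018800 - 0.156881)
       = 2.714029
Iteration 3:
  f(2.769868) = 0.018800
  f(2.714029) = -0.001566
  x_4 = 2.714029 - (-0.001566)×(2.714029 - 2.769868)/(-0.001566 - 0.018800)
       = 2.718322
Iteration 4:
  f(2.714029) = -0.001566
  f(2.718322) = 0.000015
  x_5 = 2.718322 - 0.000015×(2.718322 - 2.714029)/(0.000015 - (-0.001566))
       = 2.718282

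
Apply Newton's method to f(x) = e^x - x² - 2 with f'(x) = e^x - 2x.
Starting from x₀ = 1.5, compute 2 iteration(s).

f(x) = e^x - x² - 2
f'(x) = e^x - 2x
x₀ = 1.5

Newton-Raphson formula: x_{n+1} = x_n - f(x_n)/f'(x_n)

Iteration 1:
  f(1.500000) = 0.231689
  f'(1.500000) = 1.481689
  x_1 = 1.500000 - 0.231689/1.481689 = 1.343632
Iteration 2:
  f(1.343632) = 0.027592
  f'(1.343632) = 1.145675
  x_2 = 1.343632 - 0.027592/1.145675 = 1.319548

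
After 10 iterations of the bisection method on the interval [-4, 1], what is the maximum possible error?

Bisection error bound: |error| ≤ (b-a)/2^n
|error| ≤ (1 - (-4))/2^10 = 5/2^10
|error| ≤ 0.0048828125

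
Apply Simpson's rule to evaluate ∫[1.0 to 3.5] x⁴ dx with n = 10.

f(x) = x⁴
a = 1.0, b = 3.5, n = 10
h = (b - a)/n = 0.250000

Simpson's rule: (h/3)[f(x₀) + 4f(x₁) + 2f(x₂) + ... + f(xₙ)]

x_0 = 1.0000, f(x_0) = 1.000000, coefficient = 1
x_1 = 1.2500, f(x_1) = 2.441406, coefficient = 4
x_2 = 1.5000, f(x_2) = 5.062500, coefficient = 2
x_3 = 1.7500, f(x_3) = 9.378906, coefficient = 4
x_4 = 2.0000, f(x_4) = 16.000000, coefficient = 2
x_5 = 2.2500, f(x_5) = 25.628906, coefficient = 4
x_6 = 2.5000, f(x_6) = 39.062500, coefficient = 2
x_7 = 2.7500, f(x_7) = 57.191406, coefficient = 4
x_8 = 3.0000, f(x_8) = 81.000000, coefficient = 2
x_9 = 3.2500, f(x_9) = 111.566406, coefficient = 4
x_10 = 3.5000, f(x_10) = 150.062500, coefficient = 1

I ≈ (0.250000/3) × 1258.140625 = 104.845052
Exact value: 104.843750
Error: 0.001302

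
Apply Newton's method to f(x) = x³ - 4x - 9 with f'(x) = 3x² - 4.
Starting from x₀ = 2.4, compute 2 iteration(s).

f(x) = x³ - 4x - 9
f'(x) = 3x² - 4
x₀ = 2.4

Newton-Raphson formula: x_{n+1} = x_n - f(x_n)/f'(x_n)

Iteration 1:
  f(2.400000) = -4.776000
  f'(2.400000) = 13.280000
  x_1 = 2.400000 - (-4.776000)/13.280000 = 2.759639
Iteration 2:
  f(2.759639) = 0.977763
  f'(2.759639) = 18.846815
  x_2 = 2.759639 - 0.977763/18.846815 = 2.707759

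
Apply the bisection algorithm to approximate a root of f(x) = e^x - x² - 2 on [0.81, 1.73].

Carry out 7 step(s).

f(x) = e^x - x² - 2
Initial interval: [0.81, 1.73]

Iteration 1:
  c_1 = (0.810000 + 1.730000)/2 = 1.270000
  f(c_1) = f(1.270000) = -0.052047
  f(a) × f(c) ≥ 0, new interval: [1.270000, 1.730000]
Iteration 2:
  c_2 = (1.270000 + 1.730000)/2 = 1.500000
  f(c_2) = f(1.500000) = 0.231689
  f(a) × f(c) < 0, new interval: [1.270000, 1.500000]
Iteration 3:
  c_3 = (1.270000 + 1.500000)/2 = 1.385000
  f(c_3) = f(1.385000) = 0.076601
  f(a) × f(c) < 0, new interval: [1.270000, 1.385000]
Iteration 4:
  c_4 = (1.270000 + 1.385000)/2 = 1.327500
  f(c_4) = f(1.327500) = 0.009346
  f(a) × f(c) < 0, new interval: [1.270000, 1.327500]
Iteration 5:
  c_5 = (1.270000 + 1.327500)/2 = 1.298750
  f(c_5) = f(1.298750) = -0.022039
  f(a) × f(c) ≥ 0, new interval: [1.298750, 1.327500]
Iteration 6:
  c_6 = (1.298750 + 1.327500)/2 = 1.313125
  f(c_6) = f(1.313125) = -0.006524
  f(a) × f(c) ≥ 0, new interval: [1.313125, 1.327500]
Iteration 7:
  c_7 = (1.313125 + 1.327500)/2 = 1.320312
  f(c_7) = f(1.320312) = 0.001366
  f(a) × f(c) < 0, new interval: [1.313125, 1.320312]

After 7 iteration(s), the approximation is c_7 = 1.320312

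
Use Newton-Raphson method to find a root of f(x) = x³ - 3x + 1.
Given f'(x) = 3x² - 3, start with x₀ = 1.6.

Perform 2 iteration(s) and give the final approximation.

f(x) = x³ - 3x + 1
f'(x) = 3x² - 3
x₀ = 1.6

Newton-Raphson formula: x_{n+1} = x_n - f(x_n)/f'(x_n)

Iteration 1:
  f(1.600000) = 0.296000
  f'(1.600000) = 4.680000
  x_1 = 1.600000 - 0.296000/4.680000 = 1.536752
Iteration 2:
  f(1.536752) = 0.018948
  f'(1.536752) = 4.084821
  x_2 = 1.536752 - 0.018948/4.084821 = 1.532113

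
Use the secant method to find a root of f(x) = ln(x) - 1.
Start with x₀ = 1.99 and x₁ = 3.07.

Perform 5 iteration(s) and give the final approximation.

f(x) = ln(x) - 1
x₀ = 1.99, x₁ = 3.07

Secant formula: x_{n+1} = x_n - f(x_n)(x_n - x_{n-1})/(f(x_n) - f(x_{n-1}))

Iteration 1:
  f(1.990000) = -0.311865
  f(3.070000) = 0.121678
  x_2 = 3.070000 - 0.121678×(3.070000 - 1.990000)/(0.121678 - (-0.311865))
       = 2.766889
Iteration 2:
  f(3.070000) = 0.121678
  f(2.766889) = 0.017723
  x_3 = 2.766889 - 0.017723×(2.766889 - 3.070000)/(0.017723 - 0.121678)
       = 2.715210
Iteration 3:
  f(2.766889) = 0.017723
  f(2.715210) = -0.001131
  x_4 = 2.715210 - (-0.001131)×(2.715210 - 2.766889)/(-0.001131 - 0.017723)
       = 2.718309
Iteration 4:
  f(2.715210) = -0.001131
  f(2.718309) = 0.000010
  x_5 = 2.718309 - 0.000010×(2.718309 - 2.715210)/(0.000010 - (-0.001131))
       = 2.718282
Iteration 5:
  f(2.718309) = 0.000010
  f(2.718282) = 0.000000
  x_6 = 2.718282 - 0.000000×(2.718282 - 2.718309)/(0.000000 - 0.000010)
       = 2.718282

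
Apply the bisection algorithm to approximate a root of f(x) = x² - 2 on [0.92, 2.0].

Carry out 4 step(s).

f(x) = x² - 2
Initial interval: [0.92, 2.0]

Iteration 1:
  c_1 = (0.920000 + 2.000000)/2 = 1.460000
  f(c_1) = f(1.460000) = 0.131600
  f(a) × f(c) < 0, new interval: [0.920000, 1.460000]
Iteration 2:
  c_2 = (0.920000 + 1.460000)/2 = 1.190000
  f(c_2) = f(1.190000) = -0.583900
  f(a) × f(c) ≥ 0, new interval: [1.190000, 1.460000]
Iteration 3:
  c_3 = (1.190000 + 1.460000)/2 = 1.325000
  f(c_3) = f(1.325000) = -0.244375
  f(a) × f(c) ≥ 0, new interval: [1.325000, 1.460000]
Iteration 4:
  c_4 = (1.325000 + 1.460000)/2 = 1.392500
  f(c_4) = f(1.392500) = -0.060944
  f(a) × f(c) ≥ 0, new interval: [1.392500, 1.460000]

After 4 iteration(s), the approximation is c_4 = 1.392500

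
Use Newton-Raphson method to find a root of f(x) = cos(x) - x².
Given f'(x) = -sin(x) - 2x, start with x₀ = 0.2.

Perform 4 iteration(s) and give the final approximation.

f(x) = cos(x) - x²
f'(x) = -sin(x) - 2x
x₀ = 0.2

Newton-Raphson formula: x_{n+1} = x_n - f(x_n)/f'(x_n)

Iteration 1:
  f(0.200000) = 0.940067
  f'(0.200000) = -0.598669
  x_1 = 0.200000 - 0.940067/(-0.598669) = 1.770260
Iteration 2:
  f(1.770260) = -3.331965
  f'(1.770260) = -4.520693
  x_2 = 1.770260 - (-3.331965)/(-4.520693) = 1.033213
Iteration 3:
  f(1.033213) = -0.555467
  f'(1.033213) = -2.925374
  x_3 = 1.033213 - (-0.555467)/(-2.925374) = 0.843334
Iteration 4:
  f(0.843334) = -0.046236
  f'(0.843334) = -2.433532
  x_4 = 0.843334 - (-0.046236)/(-2.433532) = 0.824335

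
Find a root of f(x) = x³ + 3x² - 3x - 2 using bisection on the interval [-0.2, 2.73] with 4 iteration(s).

f(x) = x³ + 3x² - 3x - 2
Initial interval: [-0.2, 2.73]

Iteration 1:
  c_1 = (-0.200000 + 2.730000)/2 = 1.265000
  f(c_1) = f(1.265000) = 1.029960
  f(a) × f(c) < 0, new interval: [-0.200000, 1.265000]
Iteration 2:
  c_2 = (-0.200000 + 1.265000)/2 = 0.532500
  f(c_2) = f(0.532500) = -2.595838
  f(a) × f(c) ≥ 0, new interval: [0.532500, 1.265000]
Iteration 3:
  c_3 = (0.532500 + 1.265000)/2 = 0.898750
  f(c_3) = f(0.898750) = -1.547029
  f(a) × f(c) ≥ 0, new interval: [0.898750, 1.265000]
Iteration 4:
  c_4 = (0.898750 + 1.265000)/2 = 1.081875
  f(c_4) = f(1.081875) = -0.467980
  f(a) × f(c) ≥ 0, new interval: [1.081875, 1.265000]

After 4 iteration(s), the approximation is c_4 = 1.081875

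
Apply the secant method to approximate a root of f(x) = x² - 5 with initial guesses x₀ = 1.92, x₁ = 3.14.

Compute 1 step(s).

f(x) = x² - 5
x₀ = 1.92, x₁ = 3.14

Secant formula: x_{n+1} = x_n - f(x_n)(x_n - x_{n-1})/(f(x_n) - f(x_{n-1}))

Iteration 1:
  f(1.920000) = -1.313600
  f(3.140000) = 4.859600
  x_2 = 3.140000 - 4.859600×(3.140000 - 1.920000)/(4.859600 - (-1.313600))
       = 2.179605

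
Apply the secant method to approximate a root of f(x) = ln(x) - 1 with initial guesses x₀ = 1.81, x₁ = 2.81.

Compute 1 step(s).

f(x) = ln(x) - 1
x₀ = 1.81, x₁ = 2.81

Secant formula: x_{n+1} = x_n - f(x_n)(x_n - x_{n-1})/(f(x_n) - f(x_{n-1}))

Iteration 1:
  f(1.810000) = -0.406673
  f(2.810000) = 0.033184
  x_2 = 2.810000 - 0.033184×(2.810000 - 1.810000)/(0.033184 - (-0.406673))
       = 2.734556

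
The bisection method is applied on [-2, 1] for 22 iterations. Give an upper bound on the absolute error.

Bisection error bound: |error| ≤ (b-a)/2^n
|error| ≤ (1 - (-2))/2^22 = 3/2^22
|error| ≤ 0.0000007153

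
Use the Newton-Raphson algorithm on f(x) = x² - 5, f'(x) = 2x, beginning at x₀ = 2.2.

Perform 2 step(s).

f(x) = x² - 5
f'(x) = 2x
x₀ = 2.2

Newton-Raphson formula: x_{n+1} = x_n - f(x_n)/f'(x_n)

Iteration 1:
  f(2.200000) = -0.160000
  f'(2.200000) = 4.400000
  x_1 = 2.200000 - (-0.160000)/4.400000 = 2.236364
Iteration 2:
  f(2.236364) = 0.001322
  f'(2.236364) = 4.472727
  x_2 = 2.236364 - 0.001322/4.472727 = 2.236068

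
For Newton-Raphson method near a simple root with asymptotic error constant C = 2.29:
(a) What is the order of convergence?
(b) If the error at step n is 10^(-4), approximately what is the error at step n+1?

(a) Newton-Raphson has quadratic (order 2) convergence near simple roots.
    This means |e_{n+1}| ≈ C|e_n|².

(b) With |e_n| = 10^(-4) and C = 2.29:
    |e_{n+1}| ≈ 2.29 × (10^(-4))² = 2.29 × 10^(-8)

(a) 2 (quadratic); (b) |e_{n+1}| ≈ 2.290e-08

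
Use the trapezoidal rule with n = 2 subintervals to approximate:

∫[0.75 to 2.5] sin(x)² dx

f(x) = sin(x)²
a = 0.75, b = 2.5, n = 2
h = (b - a)/n = 0.875000

Trapezoidal rule: (h/2)[f(x₀) + 2f(x₁) + 2f(x₂) + ... + f(xₙ)]

x_0 = 0.7500, f(x_0) = 0.464631, coefficient = 1
x_1 = 1.6250, f(x_1) = 0.997065, coefficient = 2
x_2 = 2.5000, f(x_2) = 0.358169, coefficient = 1

I ≈ (0.875000/2) × 2.816930 = 1.232407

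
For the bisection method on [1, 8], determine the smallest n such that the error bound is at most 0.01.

We need (b-a)/2^n ≤ 0.01
(8 - 1)/2^n ≤ 0.01
7/2^n ≤ 0.01
2^n ≥ 700
n ≥ log₂(700) = 9.45
n ≥ 10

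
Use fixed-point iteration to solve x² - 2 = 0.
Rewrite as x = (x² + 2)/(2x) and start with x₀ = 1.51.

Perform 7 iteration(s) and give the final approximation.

Equation: x² - 2 = 0
Fixed-point form: x = (x² + 2)/(2x)
x₀ = 1.51

x_1 = g(1.510000) = 1.417252
x_2 = g(1.417252) = 1.414217
x_3 = g(1.414217) = 1.414214
x_4 = g(1.414214) = 1.414214
x_5 = g(1.414214) = 1.414214
x_6 = g(1.414214) = 1.414214
x_7 = g(1.414214) = 1.414214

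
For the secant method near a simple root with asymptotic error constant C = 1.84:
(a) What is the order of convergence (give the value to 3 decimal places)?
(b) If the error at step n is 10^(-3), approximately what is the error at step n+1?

(a) Secant method has superlinear convergence with order φ = (1+√5)/2 ≈ 1.618.
    This means |e_{n+1}| ≈ C|e_n|^1.618.

(b) With |e_n| = 10^(-3) and C = 1.84:
    |e_{n+1}| ≈ 1.84 × (10^(-3))^1.618 = 1.84 × 10^(-4.85)

(a) ≈ 1.618 (golden ratio); (b) |e_{n+1}| ≈ 2.575e-05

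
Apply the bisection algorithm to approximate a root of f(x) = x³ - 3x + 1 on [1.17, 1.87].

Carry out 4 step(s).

f(x) = x³ - 3x + 1
Initial interval: [1.17, 1.87]

Iteration 1:
  c_1 = (1.170000 + 1.870000)/2 = 1.520000
  f(c_1) = f(1.520000) = -0.048192
  f(a) × f(c) ≥ 0, new interval: [1.520000, 1.870000]
Iteration 2:
  c_2 = (1.520000 + 1.870000)/2 = 1.695000
  f(c_2) = f(1.695000) = 0.784777
  f(a) × f(c) < 0, new interval: [1.520000, 1.695000]
Iteration 3:
  c_3 = (1.520000 + 1.695000)/2 = 1.607500
  f(c_3) = f(1.607500) = 0.331370
  f(a) × f(c) < 0, new interval: [1.520000, 1.607500]
Iteration 4:
  c_4 = (1.520000 + 1.607500)/2 = 1.563750
  f(c_4) = f(1.563750) = 0.132610
  f(a) × f(c) < 0, new interval: [1.520000, 1.563750]

After 4 iteration(s), the approximation is c_4 = 1.563750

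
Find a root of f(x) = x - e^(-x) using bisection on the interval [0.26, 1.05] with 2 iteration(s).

f(x) = x - e^(-x)
Initial interval: [0.26, 1.05]

Iteration 1:
  c_1 = (0.260000 + 1.050000)/2 = 0.655000
  f(c_1) = f(0.655000) = 0.135558
  f(a) × f(c) < 0, new interval: [0.260000, 0.655000]
Iteration 2:
  c_2 = (0.260000 + 0.655000)/2 = 0.457500
  f(c_2) = f(0.457500) = -0.175364
  f(a) × f(c) ≥ 0, new interval: [0.457500, 0.655000]

After 2 iteration(s), the approximation is c_2 = 0.457500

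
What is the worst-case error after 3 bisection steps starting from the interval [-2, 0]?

Bisection error bound: |error| ≤ (b-a)/2^n
|error| ≤ (0 - (-2))/2^3 = 2/2^3
|error| ≤ 0.2500000000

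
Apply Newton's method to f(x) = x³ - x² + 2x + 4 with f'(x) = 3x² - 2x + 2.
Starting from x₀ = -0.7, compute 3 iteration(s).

f(x) = x³ - x² + 2x + 4
f'(x) = 3x² - 2x + 2
x₀ = -0.7

Newton-Raphson formula: x_{n+1} = x_n - f(x_n)/f'(x_n)

Iteration 1:
  f(-0.700000) = 1.767000
  f'(-0.700000) = 4.870000
  x_1 = -0.700000 - 1.767000/4.870000 = -1.062834
Iteration 2:
  f(-1.062834) = -0.455876
  f'(-1.062834) = 7.514514
  x_2 = -1.062834 - (-0.455876)/7.514514 = -1.002168
Iteration 3:
  f(-1.002168) = -0.015192
  f'(-1.002168) = 7.017355
  x_3 = -1.002168 - (-0.015192)/7.017355 = -1.000003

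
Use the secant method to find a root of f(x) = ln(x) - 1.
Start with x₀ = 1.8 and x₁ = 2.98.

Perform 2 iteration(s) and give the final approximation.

f(x) = ln(x) - 1
x₀ = 1.8, x₁ = 2.98

Secant formula: x_{n+1} = x_n - f(x_n)(x_n - x_{n-1})/(f(x_n) - f(x_{n-1}))

Iteration 1:
  f(1.800000) = -0.412213
  f(2.980000) = 0.091923
  x_2 = 2.980000 - 0.091923×(2.980000 - 1.800000)/(0.091923 - (-0.412213))
       = 2.764841
Iteration 2:
  f(2.980000) = 0.091923
  f(2.764841) = 0.016983
  x_3 = 2.764841 - 0.016983×(2.764841 - 2.980000)/(0.016983 - 0.091923)
       = 2.716081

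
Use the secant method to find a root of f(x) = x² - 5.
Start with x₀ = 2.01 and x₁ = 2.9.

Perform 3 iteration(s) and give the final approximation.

f(x) = x² - 5
x₀ = 2.01, x₁ = 2.9

Secant formula: x_{n+1} = x_n - f(x_n)(x_n - x_{n-1})/(f(x_n) - f(x_{n-1}))

Iteration 1:
  f(2.010000) = -0.959900
  f(2.900000) = 3.410000
  x_2 = 2.900000 - 3.410000×(2.900000 - 2.010000)/(3.410000 - (-0.959900))
       = 2.205499
Iteration 2:
  f(2.900000) = 3.410000
  f(2.205499) = -0.135774
  x_3 = 2.205499 - (-0.135774)×(2.205499 - 2.900000)/(-0.135774 - 3.410000)
       = 2.232093
Iteration 3:
  f(2.205499) = -0.135774
  f(2.232093) = -0.017762
  x_4 = 2.232093 - (-0.017762)×(2.232093 - 2.205499)/(-0.017762 - (-0.135774))
       = 2.236095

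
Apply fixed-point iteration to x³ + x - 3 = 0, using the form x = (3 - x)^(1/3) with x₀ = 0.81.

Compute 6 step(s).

Equation: x³ + x - 3 = 0
Fixed-point form: x = (3 - x)^(1/3)
x₀ = 0.81

x_1 = g(0.810000) = 1.298618
x_2 = g(1.298618) = 1.193807
x_3 = g(1.193807) = 1.217834
x_4 = g(1.217834) = 1.212410
x_5 = g(1.212410) = 1.213638
x_6 = g(1.213638) = 1.213360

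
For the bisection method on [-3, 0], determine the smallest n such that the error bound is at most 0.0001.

We need (b-a)/2^n ≤ 0.0001
(0 - (-3))/2^n ≤ 0.0001
3/2^n ≤ 0.0001
2^n ≥ 30000
n ≥ log₂(30000) = 14.87
n ≥ 15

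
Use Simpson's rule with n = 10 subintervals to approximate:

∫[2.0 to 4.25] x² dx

f(x) = x²
a = 2.0, b = 4.25, n = 10
h = (b - a)/n = 0.225000

Simpson's rule: (h/3)[f(x₀) + 4f(x₁) + 2f(x₂) + ... + f(xₙ)]

x_0 = 2.0000, f(x_0) = 4.000000, coefficient = 1
x_1 = 2.2250, f(x_1) = 4.950625, coefficient = 4
x_2 = 2.4500, f(x_2) = 6.002500, coefficient = 2
x_3 = 2.6750, f(x_3) = 7.155625, coefficient = 4
x_4 = 2.9000, f(x_4) = 8.410000, coefficient = 2
x_5 = 3.1250, f(x_5) = 9.765625, coefficient = 4
x_6 = 3.3500, f(x_6) = 11.222500, coefficient = 2
x_7 = 3.5750, f(x_7) = 12.780625, coefficient = 4
x_8 = 3.8000, f(x_8) = 14.440000, coefficient = 2
x_9 = 4.0250, f(x_9) = 16.200625, coefficient = 4
x_10 = 4.2500, f(x_10) = 18.062500, coefficient = 1

I ≈ (0.225000/3) × 305.625000 = 22.921875
Exact value: 22.921875
Error: 0.000000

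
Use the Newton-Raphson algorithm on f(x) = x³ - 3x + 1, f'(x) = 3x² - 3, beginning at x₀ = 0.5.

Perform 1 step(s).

f(x) = x³ - 3x + 1
f'(x) = 3x² - 3
x₀ = 0.5

Newton-Raphson formula: x_{n+1} = x_n - f(x_n)/f'(x_n)

Iteration 1:
  f(0.500000) = -0.375000
  f'(0.500000) = -2.250000
  x_1 = 0.500000 - (-0.375000)/(-2.250000) = 0.333333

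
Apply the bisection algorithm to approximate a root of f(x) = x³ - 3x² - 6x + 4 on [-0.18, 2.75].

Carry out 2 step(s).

f(x) = x³ - 3x² - 6x + 4
Initial interval: [-0.18, 2.75]

Iteration 1:
  c_1 = (-0.180000 + 2.750000)/2 = 1.285000
  f(c_1) = f(1.285000) = -6.541851
  f(a) × f(c) < 0, new interval: [-0.180000, 1.285000]
Iteration 2:
  c_2 = (-0.180000 + 1.285000)/2 = 0.552500
  f(c_2) = f(0.552500) = -0.062115
  f(a) × f(c) < 0, new interval: [-0.180000, 0.552500]

After 2 iteration(s), the approximation is c_2 = 0.552500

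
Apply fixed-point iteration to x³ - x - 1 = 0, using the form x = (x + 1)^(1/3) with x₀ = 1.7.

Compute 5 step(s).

Equation: x³ - x - 1 = 0
Fixed-point form: x = (x + 1)^(1/3)
x₀ = 1.7

x_1 = g(1.700000) = 1.392477
x_2 = g(1.392477) = 1.337465
x_3 = g(1.337465) = 1.327135
x_4 = g(1.327135) = 1.325177
x_5 = g(1.325177) = 1.324805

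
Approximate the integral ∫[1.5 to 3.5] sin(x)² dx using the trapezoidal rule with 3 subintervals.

f(x) = sin(x)²
a = 1.5, b = 3.5, n = 3
h = (b - a)/n = 0.666667

Trapezoidal rule: (h/2)[f(x₀) + 2f(x₁) + 2f(x₂) + ... + f(xₙ)]

x_0 = 1.5000, f(x_0) = 0.994996, coefficient = 1
x_1 = 2.1667, f(x_1) = 0.685022, coefficient = 2
x_2 = 2.8333, f(x_2) = 0.092052, coefficient = 2
x_3 = 3.5000, f(x_3) = 0.123049, coefficient = 1

I ≈ (0.666667/2) × 2.672192 = 0.890731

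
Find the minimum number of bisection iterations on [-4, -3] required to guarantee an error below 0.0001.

We need (b-a)/2^n ≤ 0.0001
(-3 - (-4))/2^n ≤ 0.0001
1/2^n ≤ 0.0001
2^n ≥ 10000
n ≥ log₂(10000) = 13.29
n ≥ 14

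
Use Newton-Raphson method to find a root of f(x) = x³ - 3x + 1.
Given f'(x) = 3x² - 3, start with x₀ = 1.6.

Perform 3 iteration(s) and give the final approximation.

f(x) = x³ - 3x + 1
f'(x) = 3x² - 3
x₀ = 1.6

Newton-Raphson formula: x_{n+1} = x_n - f(x_n)/f'(x_n)

Iteration 1:
  f(1.600000) = 0.296000
  f'(1.600000) = 4.680000
  x_1 = 1.600000 - 0.296000/4.680000 = 1.536752
Iteration 2:
  f(1.536752) = 0.018948
  f'(1.536752) = 4.084821
  x_2 = 1.536752 - 0.018948/4.084821 = 1.532113
Iteration 3:
  f(1.532113) = 0.000099
  f'(1.532113) = 4.042114
  x_3 = 1.532113 - 0.000099/4.042114 = 1.532089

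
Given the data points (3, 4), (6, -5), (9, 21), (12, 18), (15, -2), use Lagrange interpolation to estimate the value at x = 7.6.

Lagrange interpolation formula:
P(x) = Σ yᵢ × Lᵢ(x)
where Lᵢ(x) = Π_{j≠i} (x - xⱼ)/(xᵢ - xⱼ)

L_0(7.6) = (7.6 - 6)/(3 - 6) × (7.6 - 9)/(3 - 9) × (7.6 - 12)/(3 - 12) × (7.6 - 15)/(3 - 15) = -0.037518
L_1(7.6) = (7.6 - 3)/(6 - 3) × (7.6 - 9)/(6 - 9) × (7.6 - 12)/(6 - 12) × (7.6 - 15)/(6 - 15) = 0.431453
L_2(7.6) = (7.6 - 3)/(9 - 3) × (7.6 - 6)/(9 - 6) × (7.6 - 12)/(9 - 12) × (7.6 - 15)/(9 - 15) = 0.739635
L_3(7.6) = (7.6 - 3)/(12 - 3) × (7.6 - 6)/(12 - 6) × (7.6 - 9)/(12 - 9) × (7.6 - 15)/(12 - 15) = -0.156892
L_4(7.6) = (7.6 - 3)/(15 - 3) × (7.6 - 6)/(15 - 6) × (7.6 - 9)/(15 - 9) × (7.6 - 12)/(15 - 12) = 0.023322

P(7.6) = 4×L_0(7.6) + (-5)×L_1(7.6) + 21×L_2(7.6) + 18×L_3(7.6) + (-2)×L_4(7.6)
P(7.6) = 10.354285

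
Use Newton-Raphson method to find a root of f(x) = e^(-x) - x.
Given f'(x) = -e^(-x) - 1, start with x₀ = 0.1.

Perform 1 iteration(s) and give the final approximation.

f(x) = e^(-x) - x
f'(x) = -e^(-x) - 1
x₀ = 0.1

Newton-Raphson formula: x_{n+1} = x_n - f(x_n)/f'(x_n)

Iteration 1:
  f(0.100000) = 0.804837
  f'(0.100000) = -1.904837
  x_1 = 0.100000 - 0.804837/(-1.904837) = 0.522523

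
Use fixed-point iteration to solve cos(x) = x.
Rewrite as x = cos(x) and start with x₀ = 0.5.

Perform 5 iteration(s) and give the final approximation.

Equation: cos(x) = x
Fixed-point form: x = cos(x)
x₀ = 0.5

x_1 = g(0.500000) = 0.877583
x_2 = g(0.877583) = 0.639012
x_3 = g(0.639012) = 0.802685
x_4 = g(0.802685) = 0.694778
x_5 = g(0.694778) = 0.768196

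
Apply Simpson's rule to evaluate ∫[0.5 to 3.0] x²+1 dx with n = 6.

f(x) = x²+1
a = 0.5, b = 3.0, n = 6
h = (b - a)/n = 0.416667

Simpson's rule: (h/3)[f(x₀) + 4f(x₁) + 2f(x₂) + ... + f(xₙ)]

x_0 = 0.5000, f(x_0) = 1.250000, coefficient = 1
x_1 = 0.9167, f(x_1) = 1.840278, coefficient = 4
x_2 = 1.3333, f(x_2) = 2.777778, coefficient = 2
x_3 = 1.7500, f(x_3) = 4.062500, coefficient = 4
x_4 = 2.1667, f(x_4) = 5.694444, coefficient = 2
x_5 = 2.5833, f(x_5) = 7.673611, coefficient = 4
x_6 = 3.0000, f(x_6) = 10.000000, coefficient = 1

I ≈ (0.416667/3) × 82.500000 = 11.458333
Exact value: 11.458333
Error: 0.000000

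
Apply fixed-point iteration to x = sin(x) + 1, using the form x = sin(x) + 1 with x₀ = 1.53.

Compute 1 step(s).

Equation: x = sin(x) + 1
Fixed-point form: x = sin(x) + 1
x₀ = 1.53

x_1 = g(1.530000) = 1.999168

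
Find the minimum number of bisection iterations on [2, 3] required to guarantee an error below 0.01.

We need (b-a)/2^n ≤ 0.01
(3 - 2)/2^n ≤ 0.01
1/2^n ≤ 0.01
2^n ≥ 100
n ≥ log₂(100) = 6.64
n ≥ 7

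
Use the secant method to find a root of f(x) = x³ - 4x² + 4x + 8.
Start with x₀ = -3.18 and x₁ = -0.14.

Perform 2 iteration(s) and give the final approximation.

f(x) = x³ - 4x² + 4x + 8
x₀ = -3.18, x₁ = -0.14

Secant formula: x_{n+1} = x_n - f(x_n)(x_n - x_{n-1})/(f(x_n) - f(x_{n-1}))

Iteration 1:
  f(-3.180000) = -77.327032
  f(-0.140000) = 7.358856
  x_2 = -0.140000 - 7.358856×(-0.140000 - (-3.180000))/(7.358856 - (-77.327032))
       = -0.404164
Iteration 2:
  f(-0.140000) = 7.358856
  f(-0.404164) = 5.663934
  x_3 = -0.404164 - 5.663934×(-0.404164 - (-0.140000))/(5.663934 - 7.358856)
       = -1.286921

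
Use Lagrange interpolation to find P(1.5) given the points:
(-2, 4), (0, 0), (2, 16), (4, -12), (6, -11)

Lagrange interpolation formula:
P(x) = Σ yᵢ × Lᵢ(x)
where Lᵢ(x) = Π_{j≠i} (x - xⱼ)/(xᵢ - xⱼ)

L_0(1.5) = (1.5 - 0)/(-2 - 0) × (1.5 - 2)/(-2 - 2) × (1.5 - 4)/(-2 - 4) × (1.5 - 6)/(-2 - 6) = -0.021973
L_1(1.5) = (1.5 - (-2))/(0 - (-2)) × (1.5 - 2)/(0 - 2) × (1.5 - 4)/(0 - 4) × (1.5 - 6)/(0 - 6) = 0.205078
L_2(1.5) = (1.5 - (-2))/(2 - (-2)) × (1.5 - 0)/(2 - 0) × (1.5 - 4)/(2 - 4) × (1.5 - 6)/(2 - 6) = 0.922852
L_3(1.5) = (1.5 - (-2))/(4 - (-2)) × (1.5 - 0)/(4 - 0) × (1.5 - 2)/(4 - 2) × (1.5 - 6)/(4 - 6) = -0.123047
L_4(1.5) = (1.5 - (-2))/(6 - (-2)) × (1.5 - 0)/(6 - 0) × (1.5 - 2)/(6 - 2) × (1.5 - 4)/(6 - 4) = 0.017090

P(1.5) = 4×L_0(1.5) + 0×L_1(1.5) + 16×L_2(1.5) + (-12)×L_3(1.5) + (-11)×L_4(1.5)
P(1.5) = 15.966309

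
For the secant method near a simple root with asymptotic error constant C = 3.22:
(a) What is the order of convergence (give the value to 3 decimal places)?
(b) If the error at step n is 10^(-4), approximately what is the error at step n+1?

(a) Secant method has superlinear convergence with order φ = (1+√5)/2 ≈ 1.618.
    This means |e_{n+1}| ≈ C|e_n|^1.618.

(b) With |e_n| = 10^(-4) and C = 3.22:
    |e_{n+1}| ≈ 3.22 × (10^(-4))^1.618 = 3.22 × 10^(-6.47)

(a) ≈ 1.618 (golden ratio); (b) |e_{n+1}| ≈ 1.086e-06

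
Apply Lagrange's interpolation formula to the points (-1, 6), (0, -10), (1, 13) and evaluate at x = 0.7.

Lagrange interpolation formula:
P(x) = Σ yᵢ × Lᵢ(x)
where Lᵢ(x) = Π_{j≠i} (x - xⱼ)/(xᵢ - xⱼ)

L_0(0.7) = (0.7 - 0)/(-1 - 0) × (0.7 - 1)/(-1 - 1) = -0.105000
L_1(0.7) = (0.7 - (-1))/(0 - (-1)) × (0.7 - 1)/(0 - 1) = 0.510000
L_2(0.7) = (0.7 - (-1))/(1 - (-1)) × (0.7 - 0)/(1 - 0) = 0.595000

P(0.7) = 6×L_0(0.7) + (-10)×L_1(0.7) + 13×L_2(0.7)
P(0.7) = 2.005000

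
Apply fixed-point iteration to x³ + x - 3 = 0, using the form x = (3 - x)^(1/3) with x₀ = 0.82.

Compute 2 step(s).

Equation: x³ + x - 3 = 0
Fixed-point form: x = (3 - x)^(1/3)
x₀ = 0.82

x_1 = g(0.820000) = 1.296638
x_2 = g(1.296638) = 1.194269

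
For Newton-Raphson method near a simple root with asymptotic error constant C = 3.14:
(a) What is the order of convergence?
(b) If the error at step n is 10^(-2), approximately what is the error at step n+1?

(a) Newton-Raphson has quadratic (order 2) convergence near simple roots.
    This means |e_{n+1}| ≈ C|e_n|².

(b) With |e_n| = 10^(-2) and C = 3.14:
    |e_{n+1}| ≈ 3.14 × (10^(-2))² = 3.14 × 10^(-4)

(a) 2 (quadratic); (b) |e_{n+1}| ≈ 3.140e-04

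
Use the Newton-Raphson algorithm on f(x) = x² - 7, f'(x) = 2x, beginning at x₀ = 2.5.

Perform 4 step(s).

f(x) = x² - 7
f'(x) = 2x
x₀ = 2.5

Newton-Raphson formula: x_{n+1} = x_n - f(x_n)/f'(x_n)

Iteration 1:
  f(2.500000) = -0.750000
  f'(2.500000) = 5.000000
  x_1 = 2.500000 - (-0.750000)/5.000000 = 2.650000
Iteration 2:
  f(2.650000) = 0.022500
  f'(2.650000) = 5.300000
  x_2 = 2.650000 - 0.022500/5.300000 = 2.645755
Iteration 3:
  f(2.645755) = 0.000018
  f'(2.645755) = 5.291509
  x_3 = 2.645755 - 0.000018/5.291509 = 2.645751
Iteration 4:
  f(2.645751) = 0.000000
  f'(2.645751) = 5.291503
  x_4 = 2.645751 - 0.000000/5.291503 = 2.645751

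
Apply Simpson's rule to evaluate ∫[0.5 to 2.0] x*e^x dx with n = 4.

f(x) = x*e^x
a = 0.5, b = 2.0, n = 4
h = (b - a)/n = 0.375000

Simpson's rule: (h/3)[f(x₀) + 4f(x₁) + 2f(x₂) + ... + f(xₙ)]

x_0 = 0.5000, f(x_0) = 0.824361, coefficient = 1
x_1 = 0.8750, f(x_1) = 2.099016, coefficient = 4
x_2 = 1.2500, f(x_2) = 4.362929, coefficient = 2
x_3 = 1.6250, f(x_3) = 8.252431, coefficient = 4
x_4 = 2.0000, f(x_4) = 14.778112, coefficient = 1

I ≈ (0.375000/3) × 65.734117 = 8.216765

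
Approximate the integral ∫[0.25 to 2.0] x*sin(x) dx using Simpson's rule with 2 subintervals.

f(x) = x*sin(x)
a = 0.25, b = 2.0, n = 2
h = (b - a)/n = 0.875000

Simpson's rule: (h/3)[f(x₀) + 4f(x₁) + 2f(x₂) + ... + f(xₙ)]

x_0 = 0.2500, f(x_0) = 0.061851, coefficient = 1
x_1 = 1.1250, f(x_1) = 1.015051, coefficient = 4
x_2 = 2.0000, f(x_2) = 1.818595, coefficient = 1

I ≈ (0.875000/3) × 5.940650 = 1.732690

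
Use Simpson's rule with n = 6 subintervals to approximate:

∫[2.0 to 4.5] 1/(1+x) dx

f(x) = 1/(1+x)
a = 2.0, b = 4.5, n = 6
h = (b - a)/n = 0.416667

Simpson's rule: (h/3)[f(x₀) + 4f(x₁) + 2f(x₂) + ... + f(xₙ)]

x_0 = 2.0000, f(x_0) = 0.333333, coefficient = 1
x_1 = 2.4167, f(x_1) = 0.292683, coefficient = 4
x_2 = 2.8333, f(x_2) = 0.260870, coefficient = 2
x_3 = 3.2500, f(x_3) = 0.235294, coefficient = 4
x_4 = 3.6667, f(x_4) = 0.214286, coefficient = 2
x_5 = 4.0833, f(x_5) = 0.196721, coefficient = 4
x_6 = 4.5000, f(x_6) = 0.181818, coefficient = 1

I ≈ (0.416667/3) × 4.364255 = 0.606147
Exact value: 0.606136
Error: 0.000011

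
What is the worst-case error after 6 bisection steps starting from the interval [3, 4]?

Bisection error bound: |error| ≤ (b-a)/2^n
|error| ≤ (4 - 3)/2^6 = 1/2^6
|error| ≤ 0.0156250000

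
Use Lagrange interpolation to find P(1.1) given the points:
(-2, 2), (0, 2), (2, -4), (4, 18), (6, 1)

Lagrange interpolation formula:
P(x) = Σ yᵢ × Lᵢ(x)
where Lᵢ(x) = Π_{j≠i} (x - xⱼ)/(xᵢ - xⱼ)

L_0(1.1) = (1.1 - 0)/(-2 - 0) × (1.1 - 2)/(-2 - 2) × (1.1 - 4)/(-2 - 4) × (1.1 - 6)/(-2 - 6) = -0.036635
L_1(1.1) = (1.1 - (-2))/(0 - (-2)) × (1.1 - 2)/(0 - 2) × (1.1 - 4)/(0 - 4) × (1.1 - 6)/(0 - 6) = 0.412978
L_2(1.1) = (1.1 - (-2))/(2 - (-2)) × (1.1 - 0)/(2 - 0) × (1.1 - 4)/(2 - 4) × (1.1 - 6)/(2 - 6) = 0.757127
L_3(1.1) = (1.1 - (-2))/(4 - (-2)) × (1.1 - 0)/(4 - 0) × (1.1 - 2)/(4 - 2) × (1.1 - 6)/(4 - 6) = -0.156647
L_4(1.1) = (1.1 - (-2))/(6 - (-2)) × (1.1 - 0)/(6 - 0) × (1.1 - 2)/(6 - 2) × (1.1 - 4)/(6 - 4) = 0.023177

P(1.1) = 2×L_0(1.1) + 2×L_1(1.1) + (-4)×L_2(1.1) + 18×L_3(1.1) + 1×L_4(1.1)
P(1.1) = -5.072287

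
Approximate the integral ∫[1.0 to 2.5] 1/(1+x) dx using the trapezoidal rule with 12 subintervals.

f(x) = 1/(1+x)
a = 1.0, b = 2.5, n = 12
h = (b - a)/n = 0.125000

Trapezoidal rule: (h/2)[f(x₀) + 2f(x₁) + 2f(x₂) + ... + f(xₙ)]

x_0 = 1.0000, f(x_0) = 0.500000, coefficient = 1
x_1 = 1.1250, f(x_1) = 0.470588, coefficient = 2
x_2 = 1.2500, f(x_2) = 0.444444, coefficient = 2
x_3 = 1.3750, f(x_3) = 0.421053, coefficient = 2
x_4 = 1.5000, f(x_4) = 0.400000, coefficient = 2
x_5 = 1.6250, f(x_5) = 0.380952, coefficient = 2
x_6 = 1.7500, f(x_6) = 0.363636, coefficient = 2
x_7 = 1.8750, f(x_7) = 0.347826, coefficient = 2
x_8 = 2.0000, f(x_8) = 0.333333, coefficient = 2
x_9 = 2.1250, f(x_9) = 0.320000, coefficient = 2
x_10 = 2.2500, f(x_10) = 0.307692, coefficient = 2
x_11 = 2.3750, f(x_11) = 0.296296, coefficient = 2
x_12 = 2.5000, f(x_12) = 0.285714, coefficient = 1

I ≈ (0.125000/2) × 8.957358 = 0.559835
Exact value: 0.559616
Error: 0.000219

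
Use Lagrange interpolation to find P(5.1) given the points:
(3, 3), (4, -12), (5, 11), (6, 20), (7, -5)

Lagrange interpolation formula:
P(x) = Σ yᵢ × Lᵢ(x)
where Lᵢ(x) = Π_{j≠i} (x - xⱼ)/(xᵢ - xⱼ)

L_0(5.1) = (5.1 - 4)/(3 - 4) × (5.1 - 5)/(3 - 5) × (5.1 - 6)/(3 - 6) × (5.1 - 7)/(3 - 7) = 0.007837
L_1(5.1) = (5.1 - 3)/(4 - 3) × (5.1 - 5)/(4 - 5) × (5.1 - 6)/(4 - 6) × (5.1 - 7)/(4 - 7) = -0.059850
L_2(5.1) = (5.1 - 3)/(5 - 3) × (5.1 - 4)/(5 - 4) × (5.1 - 6)/(5 - 6) × (5.1 - 7)/(5 - 7) = 0.987525
L_3(5.1) = (5.1 - 3)/(6 - 3) × (5.1 - 4)/(6 - 4) × (5.1 - 5)/(6 - 5) × (5.1 - 7)/(6 - 7) = 0.073150
L_4(5.1) = (5.1 - 3)/(7 - 3) × (5.1 - 4)/(7 - 4) × (5.1 - 5)/(7 - 5) × (5.1 - 6)/(7 - 6) = -0.008662

P(5.1) = 3×L_0(5.1) + (-12)×L_1(5.1) + 11×L_2(5.1) + 20×L_3(5.1) + (-5)×L_4(5.1)
P(5.1) = 13.110800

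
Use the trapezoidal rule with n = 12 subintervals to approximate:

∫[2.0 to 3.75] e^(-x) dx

f(x) = e^(-x)
a = 2.0, b = 3.75, n = 12
h = (b - a)/n = 0.145833

Trapezoidal rule: (h/2)[f(x₀) + 2f(x₁) + 2f(x₂) + ... + f(xₙ)]

x_0 = 2.0000, f(x_0) = 0.135335, coefficient = 1
x_1 = 2.1458, f(x_1) = 0.116971, coefficient = 2
x_2 = 2.2917, f(x_2) = 0.101098, coefficient = 2
x_3 = 2.4375, f(x_3) = 0.087379, coefficient = 2
x_4 = 2.5833, f(x_4) = 0.075522, coefficient = 2
x_5 = 2.7292, f(x_5) = 0.065274, coefficient = 2
x_6 = 2.8750, f(x_6) = 0.056416, coefficient = 2
x_7 = 3.0208, f(x_7) = 0.048761, coefficient = 2
x_8 = 3.1667, f(x_8) = 0.042144, coefficient = 2
x_9 = 3.3125, f(x_9) = 0.036425, coefficient = 2
x_10 = 3.4583, f(x_10) = 0.031482, coefficient = 2
x_11 = 3.6042, f(x_11) = 0.027210, coefficient = 2
x_12 = 3.7500, f(x_12) = 0.023518, coefficient = 1

I ≈ (0.145833/2) × 1.536214 = 0.112016
Exact value: 0.111818
Error: 0.000198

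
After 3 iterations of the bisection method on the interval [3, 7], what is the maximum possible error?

Bisection error bound: |error| ≤ (b-a)/2^n
|error| ≤ (7 - 3)/2^3 = 4/2^3
|error| ≤ 0.5000000000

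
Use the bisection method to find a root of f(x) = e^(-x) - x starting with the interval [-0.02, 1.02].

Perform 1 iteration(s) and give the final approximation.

f(x) = e^(-x) - x
Initial interval: [-0.02, 1.02]

Iteration 1:
  c_1 = (-0.020000 + 1.020000)/2 = 0.500000
  f(c_1) = f(0.500000) = 0.106531
  f(a) × f(c) ≥ 0, new interval: [0.500000, 1.020000]

After 1 iteration(s), the approximation is c_1 = 0.500000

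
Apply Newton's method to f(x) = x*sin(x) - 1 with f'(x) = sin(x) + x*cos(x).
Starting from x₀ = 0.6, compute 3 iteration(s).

f(x) = x*sin(x) - 1
f'(x) = sin(x) + x*cos(x)
x₀ = 0.6

Newton-Raphson formula: x_{n+1} = x_n - f(x_n)/f'(x_n)

Iteration 1:
  f(0.600000) = -0.661215
  f'(0.600000) = 1.059844
  x_1 = 0.600000 - (-0.661215)/1.059844 = 1.223879
Iteration 2:
  f(1.223879) = 0.150967
  f'(1.223879) = 1.356545
  x_2 = 1.223879 - 0.150967/1.356545 = 1.112591
Iteration 3:
  f(1.112591) = -0.002175
  f'(1.112591) = 1.388990
  x_3 = 1.112591 - (-0.002175)/1.388990 = 1.114157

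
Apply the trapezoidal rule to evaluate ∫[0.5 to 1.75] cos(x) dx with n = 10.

f(x) = cos(x)
a = 0.5, b = 1.75, n = 10
h = (b - a)/n = 0.125000

Trapezoidal rule: (h/2)[f(x₀) + 2f(x₁) + 2f(x₂) + ... + f(xₙ)]

x_0 = 0.5000, f(x_0) = 0.877583, coefficient = 1
x_1 = 0.6250, f(x_1) = 0.810963, coefficient = 2
x_2 = 0.7500, f(x_2) = 0.731689, coefficient = 2
x_3 = 0.8750, f(x_3) = 0.640997, coefficient = 2
x_4 = 1.0000, f(x_4) = 0.540302, coefficient = 2
x_5 = 1.1250, f(x_5) = 0.431177, coefficient = 2
x_6 = 1.2500, f(x_6) = 0.315322, coefficient = 2
x_7 = 1.3750, f(x_7) = 0.194548, coefficient = 2
x_8 = 1.5000, f(x_8) = 0.070737, coefficient = 2
x_9 = 1.6250, f(x_9) = -0.054177, coefficient = 2
x_10 = 1.7500, f(x_10) = -0.178246, coefficient = 1

I ≈ (0.125000/2) × 8.062452 = 0.503903
Exact value: 0.504560
Error: 0.000657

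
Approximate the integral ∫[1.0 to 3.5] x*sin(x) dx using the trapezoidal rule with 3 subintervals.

f(x) = x*sin(x)
a = 1.0, b = 3.5, n = 3
h = (b - a)/n = 0.833333

Trapezoidal rule: (h/2)[f(x₀) + 2f(x₁) + 2f(x₂) + ... + f(xₙ)]

x_0 = 1.0000, f(x_0) = 0.841471, coefficient = 1
x_1 = 1.8333, f(x_1) = 1.770514, coefficient = 2
x_2 = 2.6667, f(x_2) = 1.219394, coefficient = 2
x_3 = 3.5000, f(x_3) = -1.227741, coefficient = 1

I ≈ (0.833333/2) × 5.593544 = 2.330643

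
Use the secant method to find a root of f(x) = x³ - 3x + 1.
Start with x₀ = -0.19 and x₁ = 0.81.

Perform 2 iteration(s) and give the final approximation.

f(x) = x³ - 3x + 1
x₀ = -0.19, x₁ = 0.81

Secant formula: x_{n+1} = x_n - f(x_n)(x_n - x_{n-1})/(f(x_n) - f(x_{n-1}))

Iteration 1:
  f(-0.190000) = 1.563141
  f(0.810000) = -0.898559
  x_2 = 0.810000 - (-0.898559)×(0.810000 - (-0.190000))/(-0.898559 - 1.563141)
       = 0.444984
Iteration 2:
  f(0.810000) = -0.898559
  f(0.444984) = -0.246841
  x_3 = 0.444984 - (-0.246841)×(0.444984 - 0.810000)/(-0.246841 - (-0.898559))
       = 0.306733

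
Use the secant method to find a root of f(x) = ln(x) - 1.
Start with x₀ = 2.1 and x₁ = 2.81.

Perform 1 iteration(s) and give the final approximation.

f(x) = ln(x) - 1
x₀ = 2.1, x₁ = 2.81

Secant formula: x_{n+1} = x_n - f(x_n)(x_n - x_{n-1})/(f(x_n) - f(x_{n-1}))

Iteration 1:
  f(2.100000) = -0.258063
  f(2.810000) = 0.033184
  x_2 = 2.810000 - 0.033184×(2.810000 - 2.100000)/(0.033184 - (-0.258063))
       = 2.729103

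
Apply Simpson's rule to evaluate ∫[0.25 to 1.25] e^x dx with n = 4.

f(x) = e^x
a = 0.25, b = 1.25, n = 4
h = (b - a)/n = 0.250000

Simpson's rule: (h/3)[f(x₀) + 4f(x₁) + 2f(x₂) + ... + f(xₙ)]

x_0 = 0.2500, f(x_0) = 1.284025, coefficient = 1
x_1 = 0.5000, f(x_1) = 1.648721, coefficient = 4
x_2 = 0.7500, f(x_2) = 2.117000, coefficient = 2
x_3 = 1.0000, f(x_3) = 2.718282, coefficient = 4
x_4 = 1.2500, f(x_4) = 3.490343, coefficient = 1

I ≈ (0.250000/3) × 26.476381 = 2.206365
Exact value: 2.206318
Error: 0.000048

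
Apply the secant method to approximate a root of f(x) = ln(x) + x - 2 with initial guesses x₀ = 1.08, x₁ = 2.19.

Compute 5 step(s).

f(x) = ln(x) + x - 2
x₀ = 1.08, x₁ = 2.19

Secant formula: x_{n+1} = x_n - f(x_n)(x_n - x_{n-1})/(f(x_n) - f(x_{n-1}))

Iteration 1:
  f(1.080000) = -0.843039
  f(2.190000) = 0.973902
  x_2 = 2.190000 - 0.973902×(2.190000 - 1.080000)/(0.973902 - (-0.843039))
       = 1.595027
Iteration 2:
  f(2.190000) = 0.973902
  f(1.595027) = 0.061918
  x_3 = 1.595027 - 0.061918×(1.595027 - 2.190000)/(0.061918 - 0.973902)
       = 1.554632
Iteration 3:
  f(1.595027) = 0.061918
  f(1.554632) = -0.004129
  x_4 = 1.554632 - (-0.004129)×(1.554632 - 1.595027)/(-0.004129 - 0.061918)
       = 1.557157
Iteration 4:
  f(1.554632) = -0.004129
  f(1.557157) = 0.000019
  x_5 = 1.557157 - 0.000019×(1.557157 - 1.554632)/(0.000019 - (-0.004129))
       = 1.557146
Iteration 5:
  f(1.557157) = 0.000019
  f(1.557146) = 0.000000
  x_6 = 1.557146 - 0.000000×(1.557146 - 1.557157)/(0.000000 - 0.000019)
       = 1.557146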